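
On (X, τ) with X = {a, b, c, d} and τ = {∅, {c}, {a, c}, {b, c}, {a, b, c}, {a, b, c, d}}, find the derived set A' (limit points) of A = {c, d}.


A' = {a, b, d}

For each x ∈ X, list the open sets U ∈ τ with x ∈ U, then check whether U ∩ (A ∖ {x}) ≠ ∅ for every such U.
  x = a: opens ∋ x are {a, c}, {a, b, c}, {a, b, c, d}; each meets A ∖ {a}, so x IS a limit point.
  x = b: opens ∋ x are {b, c}, {a, b, c}, {a, b, c, d}; each meets A ∖ {b}, so x IS a limit point.
  x = c: open {c} ∋ x has {c} ∩ (A ∖ {c}) = ∅, so x is NOT a limit point.
  x = d: opens ∋ x are {a, b, c, d}; each meets A ∖ {d}, so x IS a limit point.
Collecting: A' = {a, b, d}.


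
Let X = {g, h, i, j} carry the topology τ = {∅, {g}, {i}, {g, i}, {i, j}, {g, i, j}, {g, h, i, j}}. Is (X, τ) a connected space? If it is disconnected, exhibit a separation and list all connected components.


(X, τ) is connected.

Find clopen sets (U ∈ τ with X ∖ U ∈ τ):
  U = ∅, X ∖ U = {g, h, i, j} — both open, so U is clopen.
  U = {g, h, i, j}, X ∖ U = ∅ — both open, so U is clopen.
Only trivial clopens (∅ and X) exist, so (X, τ) is connected.
Compute connected components by grouping points that agree on all clopens:
  component: {g, h, i, j}


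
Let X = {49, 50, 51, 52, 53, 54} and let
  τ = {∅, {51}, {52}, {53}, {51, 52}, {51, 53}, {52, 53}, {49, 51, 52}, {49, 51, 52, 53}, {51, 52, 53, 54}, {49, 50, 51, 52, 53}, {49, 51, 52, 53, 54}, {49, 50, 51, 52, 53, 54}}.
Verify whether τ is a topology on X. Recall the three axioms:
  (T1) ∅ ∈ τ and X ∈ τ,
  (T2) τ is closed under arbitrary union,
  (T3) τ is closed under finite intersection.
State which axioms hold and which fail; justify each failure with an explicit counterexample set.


τ is NOT a topology on X.

Axiom (T1): ∅ ∈ τ? Yes; X ∈ τ? Yes.
Axiom (T2/T3): check pairwise unions and intersections of members of τ.
Counterexample for (T2): {51} ∪ {52, 53} = {51, 52, 53} ∉ τ. Therefore τ is NOT a topology.


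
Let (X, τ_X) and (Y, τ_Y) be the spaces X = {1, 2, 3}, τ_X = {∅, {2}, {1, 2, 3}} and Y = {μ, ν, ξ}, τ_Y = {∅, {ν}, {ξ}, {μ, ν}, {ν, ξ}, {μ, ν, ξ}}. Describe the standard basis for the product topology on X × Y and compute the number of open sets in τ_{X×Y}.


Basis B = {∅ × ∅, {2} × {ν}, {2} × {ξ}, {2} × {μ, ν}, {2} × {ν, ξ}, {1, 2, 3} × {ν}, {1, 2, 3} × {ξ}, {2} × {μ, ν, ξ}, {1, 2, 3} × {μ, ν}, {1, 2, 3} × {ν, ξ}, {1, 2, 3} × {μ, ν, ξ}}; |τ_{X×Y}| = 18.

Enumerate products U × V with U ∈ τ_X, V ∈ τ_Y (deduplicated):
  ∅ × ∅ = {} (∅)
  {2} × {ν} = {(2,ν)}
  {2} × {ξ} = {(2,ξ)}
  {2} × {μ, ν} = {(2,μ), (2,ν)}
  {2} × {ν, ξ} = {(2,ν), (2,ξ)}
  {1, 2, 3} × {ν} = {(1,ν), (2,ν), (3,ν)}
  {1, 2, 3} × {ξ} = {(1,ξ), (2,ξ), (3,ξ)}
  {2} × {μ, ν, ξ} = {(2,μ), (2,ν), (2,ξ)}
  {1, 2, 3} × {μ, ν} = {(1,μ), (1,ν), (2,μ), (2,ν), (3,μ), (3,ν)}
  {1, 2, 3} × {ν, ξ} = {(1,ν), (1,ξ), (2,ν), (2,ξ), (3,ν), (3,ξ)}
  {1, 2, 3} × {μ, ν, ξ} = {(1,μ), (1,ν), (1,ξ), (2,μ), (2,ν), (2,ξ), (3,μ), (3,ν), (3,ξ)}
These 11 distinct sets form the basis B.
Close under arbitrary unions to get τ_{X×Y}; counting gives |τ_{X×Y}| = 18.


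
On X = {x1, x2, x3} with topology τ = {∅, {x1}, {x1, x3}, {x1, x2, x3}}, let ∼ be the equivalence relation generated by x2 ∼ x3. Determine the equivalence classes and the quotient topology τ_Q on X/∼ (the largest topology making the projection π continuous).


X/∼ = {[x1], [x2=x3]}; |τ_Q| = 3.

Equivalence classes: [x1], [x2=x3].
Quotient map π: X → X/∼ sends x1 ↦ [x1], x2 ↦ [x2=x3], x3 ↦ [x2=x3].
For each subset V ⊆ X/∼, compute π^{-1}(V) ⊆ X and check whether π^{-1}(V) ∈ τ. V is open in τ_Q iff π^{-1}(V) ∈ τ.
  V = {}: π^{-1}(V) = ∅ ∈ τ ✓.
  V = {[x1]}: π^{-1}(V) = {x1} ∈ τ ✓.
  V = {[x2=x3]}: π^{-1}(V) = {x2, x3} ∉ τ ✗.
  V = {[x1], [x2=x3]}: π^{-1}(V) = {x1, x2, x3} ∈ τ ✓.
Open sets in the quotient: τ_Q = {{}, {[x1]}, {[x1], [x2=x3]}} (3 elements).


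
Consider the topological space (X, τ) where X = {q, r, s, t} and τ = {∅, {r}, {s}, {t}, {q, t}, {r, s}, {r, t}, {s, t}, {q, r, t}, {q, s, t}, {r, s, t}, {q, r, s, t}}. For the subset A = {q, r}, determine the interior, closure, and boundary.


int(A) = {r}, cl(A) = {q, r}, ∂A = {q}.

Closed sets in (X, τ) are complements of opens:
  closed(X, τ) = {∅, {q}, {r}, {s}, {q, r}, {q, s}, {q, t}, {r, s}, {q, r, s}, {q, r, t}, {q, s, t}, {q, r, s, t}}.
int(A) = ⋃ {U ∈ τ : U ⊆ A}. Opens contained in A: ∅, {r}.
Taking the union of these: int(A) = {r}.
cl(A) = ⋂ {C closed : A ⊆ C}. Closed sets containing A: {q, r}, {q, r, s}, {q, r, t}, {q, r, s, t}.
Intersecting these: cl(A) = {q, r}.
∂A = cl(A) ∖ int(A) = {q, r} ∖ {r} = {q}.


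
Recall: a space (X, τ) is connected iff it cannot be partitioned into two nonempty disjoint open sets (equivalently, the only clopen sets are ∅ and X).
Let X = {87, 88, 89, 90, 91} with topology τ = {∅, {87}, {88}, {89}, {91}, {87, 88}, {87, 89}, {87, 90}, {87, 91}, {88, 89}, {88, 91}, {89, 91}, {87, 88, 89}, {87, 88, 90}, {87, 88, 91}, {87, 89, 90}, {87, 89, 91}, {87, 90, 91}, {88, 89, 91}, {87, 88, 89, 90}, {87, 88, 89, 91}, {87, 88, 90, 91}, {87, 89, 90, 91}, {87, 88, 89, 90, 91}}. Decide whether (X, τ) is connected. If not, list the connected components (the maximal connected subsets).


(X, τ) is disconnected; components = [{88}, {89}, {91}, {87, 90}].

Find clopen sets (U ∈ τ with X ∖ U ∈ τ):
  U = ∅, X ∖ U = {87, 88, 89, 90, 91} — both open, so U is clopen.
  U = {88}, X ∖ U = {87, 89, 90, 91} — both open, so U is clopen.
  U = {89}, X ∖ U = {87, 88, 90, 91} — both open, so U is clopen.
  U = {91}, X ∖ U = {87, 88, 89, 90} — both open, so U is clopen.
  U = {87, 90}, X ∖ U = {88, 89, 91} — both open, so U is clopen.
  U = {88, 89}, X ∖ U = {87, 90, 91} — both open, so U is clopen.
  U = {88, 91}, X ∖ U = {87, 89, 90} — both open, so U is clopen.
  U = {89, 91}, X ∖ U = {87, 88, 90} — both open, so U is clopen.
  U = {87, 88, 90}, X ∖ U = {89, 91} — both open, so U is clopen.
  U = {87, 89, 90}, X ∖ U = {88, 91} — both open, so U is clopen.
  U = {87, 90, 91}, X ∖ U = {88, 89} — both open, so U is clopen.
  U = {88, 89, 91}, X ∖ U = {87, 90} — both open, so U is clopen.
  U = {87, 88, 89, 90}, X ∖ U = {91} — both open, so U is clopen.
  U = {87, 88, 90, 91}, X ∖ U = {89} — both open, so U is clopen.
  U = {87, 89, 90, 91}, X ∖ U = {88} — both open, so U is clopen.
  U = {87, 88, 89, 90, 91}, X ∖ U = ∅ — both open, so U is clopen.
Nontrivial clopen(s) exist: e.g. {91}. So (X, τ) is disconnected.
Compute connected components by grouping points that agree on all clopens:
  component: {88}
  component: {89}
  component: {91}
  component: {87, 90}


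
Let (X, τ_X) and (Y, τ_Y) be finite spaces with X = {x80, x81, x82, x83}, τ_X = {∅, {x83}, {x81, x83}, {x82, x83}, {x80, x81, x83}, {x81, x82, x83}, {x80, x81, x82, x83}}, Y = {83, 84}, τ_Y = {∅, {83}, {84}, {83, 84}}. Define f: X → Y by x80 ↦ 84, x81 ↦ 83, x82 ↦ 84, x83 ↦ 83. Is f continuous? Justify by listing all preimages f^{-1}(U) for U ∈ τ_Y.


f is NOT continuous.

Compute f^{-1}(U) for each U ∈ τ_Y:
  U = ∅: f^{-1}(U) = ∅ ∈ τ_X ✓.
  U = {83}: f^{-1}(U) = {x81, x83} ∈ τ_X ✓.
  U = {84}: f^{-1}(U) = {x80, x82} ∉ τ_X ✗.
  U = {83, 84}: f^{-1}(U) = {x80, x81, x82, x83} ∈ τ_X ✓.
Found U = {84} with f^{-1}(U) = {x80, x82} not in τ_X. Therefore f is NOT continuous.


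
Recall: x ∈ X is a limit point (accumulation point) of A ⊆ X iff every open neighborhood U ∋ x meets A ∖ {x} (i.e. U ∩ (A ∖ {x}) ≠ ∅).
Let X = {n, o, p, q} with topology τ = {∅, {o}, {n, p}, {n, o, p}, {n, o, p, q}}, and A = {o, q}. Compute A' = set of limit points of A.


A' = {q}

For each x ∈ X, list the open sets U ∈ τ with x ∈ U, then check whether U ∩ (A ∖ {x}) ≠ ∅ for every such U.
  x = n: open {n, p} ∋ x has {n, p} ∩ (A ∖ {n}) = ∅, so x is NOT a limit point.
  x = o: open {o} ∋ x has {o} ∩ (A ∖ {o}) = ∅, so x is NOT a limit point.
  x = p: open {n, p} ∋ x has {n, p} ∩ (A ∖ {p}) = ∅, so x is NOT a limit point.
  x = q: opens ∋ x are {n, o, p, q}; each meets A ∖ {q}, so x IS a limit point.
Collecting: A' = {q}.


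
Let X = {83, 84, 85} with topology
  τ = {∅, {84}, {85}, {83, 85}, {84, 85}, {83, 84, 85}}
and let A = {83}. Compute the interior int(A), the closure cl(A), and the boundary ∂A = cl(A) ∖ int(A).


int(A) = ∅, cl(A) = {83}, ∂A = {83}.

Closed sets in (X, τ) are complements of opens:
  closed(X, τ) = {∅, {83}, {84}, {83, 84}, {83, 85}, {83, 84, 85}}.
int(A) = ⋃ {U ∈ τ : U ⊆ A}. Opens contained in A: ∅.
Taking the union of these: int(A) = ∅.
cl(A) = ⋂ {C closed : A ⊆ C}. Closed sets containing A: {83}, {83, 84}, {83, 85}, {83, 84, 85}.
Intersecting these: cl(A) = {83}.
∂A = cl(A) ∖ int(A) = {83} ∖ ∅ = {83}.


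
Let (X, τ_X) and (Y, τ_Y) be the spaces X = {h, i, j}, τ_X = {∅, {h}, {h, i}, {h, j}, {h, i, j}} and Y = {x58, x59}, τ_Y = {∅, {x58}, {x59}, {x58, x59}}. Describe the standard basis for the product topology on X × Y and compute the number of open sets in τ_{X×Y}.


Basis B = {∅ × ∅, {h} × {x58}, {h} × {x59}, {h} × {x58, x59}, {h, i} × {x58}, {h, j} × {x58}, {h, i} × {x59}, {h, j} × {x59}, {h, i, j} × {x58}, {h, i, j} × {x59}, {h, i} × {x58, x59}, {h, j} × {x58, x59}, {h, i, j} × {x58, x59}}; |τ_{X×Y}| = 25.

Enumerate products U × V with U ∈ τ_X, V ∈ τ_Y (deduplicated):
  ∅ × ∅ = {} (∅)
  {h} × {x58} = {(h,x58)}
  {h} × {x59} = {(h,x59)}
  {h} × {x58, x59} = {(h,x58), (h,x59)}
  {h, i} × {x58} = {(h,x58), (i,x58)}
  {h, j} × {x58} = {(h,x58), (j,x58)}
  {h, i} × {x59} = {(h,x59), (i,x59)}
  {h, j} × {x59} = {(h,x59), (j,x59)}
  {h, i, j} × {x58} = {(h,x58), (i,x58), (j,x58)}
  {h, i, j} × {x59} = {(h,x59), (i,x59), (j,x59)}
  {h, i} × {x58, x59} = {(h,x58), (h,x59), (i,x58), (i,x59)}
  {h, j} × {x58, x59} = {(h,x58), (h,x59), (j,x58), (j,x59)}
  {h, i, j} × {x58, x59} = {(h,x58), (h,x59), (i,x58), (i,x59), (j,x58), (j,x59)}
These 13 distinct sets form the basis B.
Close under arbitrary unions to get τ_{X×Y}; counting gives |τ_{X×Y}| = 25.


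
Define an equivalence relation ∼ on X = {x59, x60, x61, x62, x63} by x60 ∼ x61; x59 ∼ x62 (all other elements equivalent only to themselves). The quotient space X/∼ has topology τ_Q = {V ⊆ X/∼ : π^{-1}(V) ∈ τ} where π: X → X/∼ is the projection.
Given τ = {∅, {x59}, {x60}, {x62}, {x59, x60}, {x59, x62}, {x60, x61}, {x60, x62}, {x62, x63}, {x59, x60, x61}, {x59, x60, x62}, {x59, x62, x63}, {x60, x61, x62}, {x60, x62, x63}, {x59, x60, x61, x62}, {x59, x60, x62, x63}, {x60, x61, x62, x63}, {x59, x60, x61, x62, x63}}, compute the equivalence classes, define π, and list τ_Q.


X/∼ = {[x59=x62], [x60=x61], [x63]}; |τ_Q| = 6.

Equivalence classes: [x59=x62], [x60=x61], [x63].
Quotient map π: X → X/∼ sends x59 ↦ [x59=x62], x60 ↦ [x60=x61], x61 ↦ [x60=x61], x62 ↦ [x59=x62], x63 ↦ [x63].
For each subset V ⊆ X/∼, compute π^{-1}(V) ⊆ X and check whether π^{-1}(V) ∈ τ. V is open in τ_Q iff π^{-1}(V) ∈ τ.
  V = {}: π^{-1}(V) = ∅ ∈ τ ✓.
  V = {[x59=x62]}: π^{-1}(V) = {x59, x62} ∈ τ ✓.
  V = {[x60=x61]}: π^{-1}(V) = {x60, x61} ∈ τ ✓.
  V = {[x59=x62], [x60=x61]}: π^{-1}(V) = {x59, x60, x61, x62} ∈ τ ✓.
  V = {[x63]}: π^{-1}(V) = {x63} ∉ τ ✗.
  V = {[x59=x62], [x63]}: π^{-1}(V) = {x59, x62, x63} ∈ τ ✓.
  V = {[x60=x61], [x63]}: π^{-1}(V) = {x60, x61, x63} ∉ τ ✗.
  V = {[x59=x62], [x60=x61], [x63]}: π^{-1}(V) = {x59, x60, x61, x62, x63} ∈ τ ✓.
Open sets in the quotient: τ_Q = {{}, {[x59=x62]}, {[x60=x61]}, {[x59=x62], [x60=x61]}, {[x59=x62], [x63]}, {[x59=x62], [x60=x61], [x63]}} (6 elements).


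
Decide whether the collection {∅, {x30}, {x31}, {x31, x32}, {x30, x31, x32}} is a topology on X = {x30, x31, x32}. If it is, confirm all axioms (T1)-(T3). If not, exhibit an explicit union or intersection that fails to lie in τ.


τ is NOT a topology on X.

Axiom (T1): ∅ ∈ τ? Yes; X ∈ τ? Yes.
Axiom (T2/T3): check pairwise unions and intersections of members of τ.
Counterexample for (T2): {x30} ∪ {x31} = {x30, x31} ∉ τ. Therefore τ is NOT a topology.


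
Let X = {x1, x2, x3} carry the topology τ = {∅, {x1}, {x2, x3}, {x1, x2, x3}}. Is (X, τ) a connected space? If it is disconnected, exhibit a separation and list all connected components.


(X, τ) is disconnected; components = [{x1}, {x2, x3}].

Find clopen sets (U ∈ τ with X ∖ U ∈ τ):
  U = ∅, X ∖ U = {x1, x2, x3} — both open, so U is clopen.
  U = {x1}, X ∖ U = {x2, x3} — both open, so U is clopen.
  U = {x2, x3}, X ∖ U = {x1} — both open, so U is clopen.
  U = {x1, x2, x3}, X ∖ U = ∅ — both open, so U is clopen.
Nontrivial clopen(s) exist: e.g. {x1}. So (X, τ) is disconnected.
Compute connected components by grouping points that agree on all clopens:
  component: {x1}
  component: {x2, x3}


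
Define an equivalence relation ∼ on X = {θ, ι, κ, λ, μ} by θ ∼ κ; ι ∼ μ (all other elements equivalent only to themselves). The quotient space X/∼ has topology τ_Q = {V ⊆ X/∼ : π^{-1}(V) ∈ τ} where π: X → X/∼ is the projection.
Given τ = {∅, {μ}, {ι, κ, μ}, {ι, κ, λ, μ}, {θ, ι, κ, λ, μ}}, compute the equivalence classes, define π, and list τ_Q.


X/∼ = {[θ=κ], [ι=μ], [λ]}; |τ_Q| = 2.

Equivalence classes: [θ=κ], [ι=μ], [λ].
Quotient map π: X → X/∼ sends θ ↦ [θ=κ], ι ↦ [ι=μ], κ ↦ [θ=κ], λ ↦ [λ], μ ↦ [ι=μ].
For each subset V ⊆ X/∼, compute π^{-1}(V) ⊆ X and check whether π^{-1}(V) ∈ τ. V is open in τ_Q iff π^{-1}(V) ∈ τ.
  V = {}: π^{-1}(V) = ∅ ∈ τ ✓.
  V = {[θ=κ]}: π^{-1}(V) = {θ, κ} ∉ τ ✗.
  V = {[ι=μ]}: π^{-1}(V) = {ι, μ} ∉ τ ✗.
  V = {[θ=κ], [ι=μ]}: π^{-1}(V) = {θ, ι, κ, μ} ∉ τ ✗.
  V = {[λ]}: π^{-1}(V) = {λ} ∉ τ ✗.
  V = {[θ=κ], [λ]}: π^{-1}(V) = {θ, κ, λ} ∉ τ ✗.
  V = {[ι=μ], [λ]}: π^{-1}(V) = {ι, λ, μ} ∉ τ ✗.
  V = {[θ=κ], [ι=μ], [λ]}: π^{-1}(V) = {θ, ι, κ, λ, μ} ∈ τ ✓.
Open sets in the quotient: τ_Q = {{}, {[θ=κ], [ι=μ], [λ]}} (2 elements).


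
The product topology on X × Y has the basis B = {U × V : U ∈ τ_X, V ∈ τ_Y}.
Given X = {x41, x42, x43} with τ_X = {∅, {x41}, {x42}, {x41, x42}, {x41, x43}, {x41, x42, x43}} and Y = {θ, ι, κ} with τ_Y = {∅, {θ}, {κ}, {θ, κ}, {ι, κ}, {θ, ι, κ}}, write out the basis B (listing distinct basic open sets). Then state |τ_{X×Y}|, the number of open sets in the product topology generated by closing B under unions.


Basis B = {∅ × ∅, {x41} × {θ}, {x41} × {κ}, {x42} × {θ}, {x42} × {κ}, {x41} × {θ, κ}, {x41, x42} × {θ}, {x41, x43} × {θ}, {x41} × {ι, κ}, {x41, x42} × {κ}, {x41, x43} × {κ}, {x42} × {θ, κ}, {x42} × {ι, κ}, {x41} × {θ, ι, κ}, {x41, x42, x43} × {θ}, {x41, x42, x43} × {κ}, {x42} × {θ, ι, κ}, {x41, x42} × {θ, κ}, {x41, x43} × {θ, κ}, {x41, x42} × {ι, κ}, {x41, x43} × {ι, κ}, {x41, x42} × {θ, ι, κ}, {x41, x43} × {θ, ι, κ}, {x41, x42, x43} × {θ, κ}, {x41, x42, x43} × {ι, κ}, {x41, x42, x43} × {θ, ι, κ}}; |τ_{X×Y}| = 108.

Enumerate products U × V with U ∈ τ_X, V ∈ τ_Y (deduplicated):
  ∅ × ∅ = {} (∅)
  {x41} × {θ} = {(x41,θ)}
  {x41} × {κ} = {(x41,κ)}
  {x42} × {θ} = {(x42,θ)}
  {x42} × {κ} = {(x42,κ)}
  {x41} × {θ, κ} = {(x41,θ), (x41,κ)}
  {x41, x42} × {θ} = {(x41,θ), (x42,θ)}
  {x41, x43} × {θ} = {(x41,θ), (x43,θ)}
  {x41} × {ι, κ} = {(x41,ι), (x41,κ)}
  {x41, x42} × {κ} = {(x41,κ), (x42,κ)}
  {x41, x43} × {κ} = {(x41,κ), (x43,κ)}
  {x42} × {θ, κ} = {(x42,θ), (x42,κ)}
  {x42} × {ι, κ} = {(x42,ι), (x42,κ)}
  {x41} × {θ, ι, κ} = {(x41,θ), (x41,ι), (x41,κ)}
  {x41, x42, x43} × {θ} = {(x41,θ), (x42,θ), (x43,θ)}
  {x41, x42, x43} × {κ} = {(x41,κ), (x42,κ), (x43,κ)}
  {x42} × {θ, ι, κ} = {(x42,θ), (x42,ι), (x42,κ)}
  {x41, x42} × {θ, κ} = {(x41,θ), (x41,κ), (x42,θ), (x42,κ)}
  {x41, x43} × {θ, κ} = {(x41,θ), (x41,κ), (x43,θ), (x43,κ)}
  {x41, x42} × {ι, κ} = {(x41,ι), (x41,κ), (x42,ι), (x42,κ)}
  {x41, x43} × {ι, κ} = {(x41,ι), (x41,κ), (x43,ι), (x43,κ)}
  {x41, x42} × {θ, ι, κ} = {(x41,θ), (x41,ι), (x41,κ), (x42,θ), (x42,ι), (x42,κ)}
  {x41, x43} × {θ, ι, κ} = {(x41,θ), (x41,ι), (x41,κ), (x43,θ), (x43,ι), (x43,κ)}
  {x41, x42, x43} × {θ, κ} = {(x41,θ), (x41,κ), (x42,θ), (x42,κ), (x43,θ), (x43,κ)}
  {x41, x42, x43} × {ι, κ} = {(x41,ι), (x41,κ), (x42,ι), (x42,κ), (x43,ι), (x43,κ)}
  {x41, x42, x43} × {θ, ι, κ} = {(x41,θ), (x41,ι), (x41,κ), (x42,θ), (x42,ι), (x42,κ), (x43,θ), (x43,ι), (x43,κ)}
These 26 distinct sets form the basis B.
Close under arbitrary unions to get τ_{X×Y}; counting gives |τ_{X×Y}| = 108.


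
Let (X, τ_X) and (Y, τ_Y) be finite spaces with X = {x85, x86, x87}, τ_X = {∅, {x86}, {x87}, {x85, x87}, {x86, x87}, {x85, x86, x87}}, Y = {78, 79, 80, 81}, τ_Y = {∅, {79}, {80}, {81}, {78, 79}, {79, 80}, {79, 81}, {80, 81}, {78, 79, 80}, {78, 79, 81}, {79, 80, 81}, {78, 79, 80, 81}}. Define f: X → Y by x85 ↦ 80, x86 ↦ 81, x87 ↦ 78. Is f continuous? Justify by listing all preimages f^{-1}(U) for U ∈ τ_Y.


f is NOT continuous.

Compute f^{-1}(U) for each U ∈ τ_Y:
  U = ∅: f^{-1}(U) = ∅ ∈ τ_X ✓.
  U = {79}: f^{-1}(U) = ∅ ∈ τ_X ✓.
  U = {80}: f^{-1}(U) = {x85} ∉ τ_X ✗.
  U = {81}: f^{-1}(U) = {x86} ∈ τ_X ✓.
  U = {78, 79}: f^{-1}(U) = {x87} ∈ τ_X ✓.
  U = {79, 80}: f^{-1}(U) = {x85} ∉ τ_X ✗.
  U = {79, 81}: f^{-1}(U) = {x86} ∈ τ_X ✓.
  U = {80, 81}: f^{-1}(U) = {x85, x86} ∉ τ_X ✗.
  U = {78, 79, 80}: f^{-1}(U) = {x85, x87} ∈ τ_X ✓.
  U = {78, 79, 81}: f^{-1}(U) = {x86, x87} ∈ τ_X ✓.
  U = {79, 80, 81}: f^{-1}(U) = {x85, x86} ∉ τ_X ✗.
  U = {78, 79, 80, 81}: f^{-1}(U) = {x85, x86, x87} ∈ τ_X ✓.
Found U = {80} with f^{-1}(U) = {x85} not in τ_X. Therefore f is NOT continuous.


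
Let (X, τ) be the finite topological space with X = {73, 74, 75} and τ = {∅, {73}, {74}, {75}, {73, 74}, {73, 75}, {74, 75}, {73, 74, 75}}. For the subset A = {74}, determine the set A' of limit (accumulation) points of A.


A' = ∅

For each x ∈ X, list the open sets U ∈ τ with x ∈ U, then check whether U ∩ (A ∖ {x}) ≠ ∅ for every such U.
  x = 73: open {73} ∋ x has {73} ∩ (A ∖ {73}) = ∅, so x is NOT a limit point.
  x = 74: open {74} ∋ x has {74} ∩ (A ∖ {74}) = ∅, so x is NOT a limit point.
  x = 75: open {75} ∋ x has {75} ∩ (A ∖ {75}) = ∅, so x is NOT a limit point.
Collecting: A' = ∅.


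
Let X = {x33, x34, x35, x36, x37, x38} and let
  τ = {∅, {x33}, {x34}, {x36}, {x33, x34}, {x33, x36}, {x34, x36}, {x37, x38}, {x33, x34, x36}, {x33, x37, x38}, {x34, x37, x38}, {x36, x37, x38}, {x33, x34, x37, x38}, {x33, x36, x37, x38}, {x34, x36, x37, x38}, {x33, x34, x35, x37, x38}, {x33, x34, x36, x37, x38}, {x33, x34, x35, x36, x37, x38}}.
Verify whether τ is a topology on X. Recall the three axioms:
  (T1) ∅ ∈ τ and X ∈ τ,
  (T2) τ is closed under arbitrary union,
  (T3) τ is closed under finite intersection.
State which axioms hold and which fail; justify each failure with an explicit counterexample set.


τ IS a topology on X.

Axiom (T1): ∅ ∈ τ? Yes; X ∈ τ? Yes.
Axiom (T2/T3): check pairwise unions and intersections of members of τ.
All pairwise intersections and unions checked — each lies in τ. Therefore τ satisfies (T1), (T2), (T3): it IS a topology on X.


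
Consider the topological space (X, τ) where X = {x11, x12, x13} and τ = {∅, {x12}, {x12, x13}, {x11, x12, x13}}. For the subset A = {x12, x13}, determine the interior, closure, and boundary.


int(A) = {x12, x13}, cl(A) = {x11, x12, x13}, ∂A = {x11}.

Closed sets in (X, τ) are complements of opens:
  closed(X, τ) = {∅, {x11}, {x11, x13}, {x11, x12, x13}}.
int(A) = ⋃ {U ∈ τ : U ⊆ A}. Opens contained in A: ∅, {x12}, {x12, x13}.
Taking the union of these: int(A) = {x12, x13}.
cl(A) = ⋂ {C closed : A ⊆ C}. Closed sets containing A: {x11, x12, x13}.
Intersecting these: cl(A) = {x11, x12, x13}.
∂A = cl(A) ∖ int(A) = {x11, x12, x13} ∖ {x12, x13} = {x11}.


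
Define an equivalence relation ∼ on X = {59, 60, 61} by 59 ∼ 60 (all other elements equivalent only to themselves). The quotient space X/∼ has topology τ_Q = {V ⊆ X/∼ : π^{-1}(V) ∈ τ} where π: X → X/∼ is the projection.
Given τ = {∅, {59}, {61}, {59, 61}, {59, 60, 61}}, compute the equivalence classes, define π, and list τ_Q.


X/∼ = {[59=60], [61]}; |τ_Q| = 3.

Equivalence classes: [59=60], [61].
Quotient map π: X → X/∼ sends 59 ↦ [59=60], 60 ↦ [59=60], 61 ↦ [61].
For each subset V ⊆ X/∼, compute π^{-1}(V) ⊆ X and check whether π^{-1}(V) ∈ τ. V is open in τ_Q iff π^{-1}(V) ∈ τ.
  V = {}: π^{-1}(V) = ∅ ∈ τ ✓.
  V = {[59=60]}: π^{-1}(V) = {59, 60} ∉ τ ✗.
  V = {[61]}: π^{-1}(V) = {61} ∈ τ ✓.
  V = {[59=60], [61]}: π^{-1}(V) = {59, 60, 61} ∈ τ ✓.
Open sets in the quotient: τ_Q = {{}, {[61]}, {[59=60], [61]}} (3 elements).


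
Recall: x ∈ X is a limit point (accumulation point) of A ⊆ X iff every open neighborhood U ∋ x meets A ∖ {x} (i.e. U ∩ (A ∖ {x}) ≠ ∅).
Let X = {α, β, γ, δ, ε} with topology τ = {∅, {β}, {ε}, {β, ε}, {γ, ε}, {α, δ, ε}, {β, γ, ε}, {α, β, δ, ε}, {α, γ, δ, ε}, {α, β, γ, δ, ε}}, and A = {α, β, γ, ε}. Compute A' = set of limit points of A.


A' = {α, γ, δ}

For each x ∈ X, list the open sets U ∈ τ with x ∈ U, then check whether U ∩ (A ∖ {x}) ≠ ∅ for every such U.
  x = α: opens ∋ x are {α, δ, ε}, {α, β, δ, ε}, {α, γ, δ, ε}, {α, β, γ, δ, ε}; each meets A ∖ {α}, so x IS a limit point.
  x = β: open {β} ∋ x has {β} ∩ (A ∖ {β}) = ∅, so x is NOT a limit point.
  x = γ: opens ∋ x are {γ, ε}, {β, γ, ε}, {α, γ, δ, ε}, {α, β, γ, δ, ε}; each meets A ∖ {γ}, so x IS a limit point.
  x = δ: opens ∋ x are {α, δ, ε}, {α, β, δ, ε}, {α, γ, δ, ε}, {α, β, γ, δ, ε}; each meets A ∖ {δ}, so x IS a limit point.
  x = ε: open {ε} ∋ x has {ε} ∩ (A ∖ {ε}) = ∅, so x is NOT a limit point.
Collecting: A' = {α, γ, δ}.


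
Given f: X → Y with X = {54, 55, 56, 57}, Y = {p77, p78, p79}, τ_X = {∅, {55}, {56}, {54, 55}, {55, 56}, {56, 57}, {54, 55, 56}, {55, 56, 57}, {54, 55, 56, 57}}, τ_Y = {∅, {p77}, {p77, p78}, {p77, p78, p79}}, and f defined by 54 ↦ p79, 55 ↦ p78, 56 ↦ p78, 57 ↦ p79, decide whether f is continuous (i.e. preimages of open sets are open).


f IS continuous.

Compute f^{-1}(U) for each U ∈ τ_Y:
  U = ∅: f^{-1}(U) = ∅ ∈ τ_X ✓.
  U = {p77}: f^{-1}(U) = ∅ ∈ τ_X ✓.
  U = {p77, p78}: f^{-1}(U) = {55, 56} ∈ τ_X ✓.
  U = {p77, p78, p79}: f^{-1}(U) = {54, 55, 56, 57} ∈ τ_X ✓.
Every preimage lies in τ_X, so f IS continuous.


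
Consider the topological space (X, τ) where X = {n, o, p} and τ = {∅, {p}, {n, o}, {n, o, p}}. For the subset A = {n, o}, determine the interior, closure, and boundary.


int(A) = {n, o}, cl(A) = {n, o}, ∂A = ∅.

Closed sets in (X, τ) are complements of opens:
  closed(X, τ) = {∅, {p}, {n, o}, {n, o, p}}.
int(A) = ⋃ {U ∈ τ : U ⊆ A}. Opens contained in A: ∅, {n, o}.
Taking the union of these: int(A) = {n, o}.
cl(A) = ⋂ {C closed : A ⊆ C}. Closed sets containing A: {n, o}, {n, o, p}.
Intersecting these: cl(A) = {n, o}.
∂A = cl(A) ∖ int(A) = {n, o} ∖ {n, o} = ∅.


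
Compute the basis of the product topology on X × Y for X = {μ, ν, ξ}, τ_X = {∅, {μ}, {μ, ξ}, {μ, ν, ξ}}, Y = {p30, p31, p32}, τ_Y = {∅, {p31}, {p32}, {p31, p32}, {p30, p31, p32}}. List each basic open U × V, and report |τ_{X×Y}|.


Basis B = {∅ × ∅, {μ} × {p31}, {μ} × {p32}, {μ} × {p31, p32}, {μ, ξ} × {p31}, {μ, ξ} × {p32}, {μ} × {p30, p31, p32}, {μ, ν, ξ} × {p31}, {μ, ν, ξ} × {p32}, {μ, ξ} × {p31, p32}, {μ, ξ} × {p30, p31, p32}, {μ, ν, ξ} × {p31, p32}, {μ, ν, ξ} × {p30, p31, p32}}; |τ_{X×Y}| = 30.

Enumerate products U × V with U ∈ τ_X, V ∈ τ_Y (deduplicated):
  ∅ × ∅ = {} (∅)
  {μ} × {p31} = {(μ,p31)}
  {μ} × {p32} = {(μ,p32)}
  {μ} × {p31, p32} = {(μ,p31), (μ,p32)}
  {μ, ξ} × {p31} = {(μ,p31), (ξ,p31)}
  {μ, ξ} × {p32} = {(μ,p32), (ξ,p32)}
  {μ} × {p30, p31, p32} = {(μ,p30), (μ,p31), (μ,p32)}
  {μ, ν, ξ} × {p31} = {(μ,p31), (ν,p31), (ξ,p31)}
  {μ, ν, ξ} × {p32} = {(μ,p32), (ν,p32), (ξ,p32)}
  {μ, ξ} × {p31, p32} = {(μ,p31), (μ,p32), (ξ,p31), (ξ,p32)}
  {μ, ξ} × {p30, p31, p32} = {(μ,p30), (μ,p31), (μ,p32), (ξ,p30), (ξ,p31), (ξ,p32)}
  {μ, ν, ξ} × {p31, p32} = {(μ,p31), (μ,p32), (ν,p31), (ν,p32), (ξ,p31), (ξ,p32)}
  {μ, ν, ξ} × {p30, p31, p32} = {(μ,p30), (μ,p31), (μ,p32), (ν,p30), (ν,p31), (ν,p32), (ξ,p30), (ξ,p31), (ξ,p32)}
These 13 distinct sets form the basis B.
Close under arbitrary unions to get τ_{X×Y}; counting gives |τ_{X×Y}| = 30.


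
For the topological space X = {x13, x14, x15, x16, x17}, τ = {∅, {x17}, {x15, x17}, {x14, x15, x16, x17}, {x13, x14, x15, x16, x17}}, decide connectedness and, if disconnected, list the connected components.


(X, τ) is connected.

Find clopen sets (U ∈ τ with X ∖ U ∈ τ):
  U = ∅, X ∖ U = {x13, x14, x15, x16, x17} — both open, so U is clopen.
  U = {x13, x14, x15, x16, x17}, X ∖ U = ∅ — both open, so U is clopen.
Only trivial clopens (∅ and X) exist, so (X, τ) is connected.
Compute connected components by grouping points that agree on all clopens:
  component: {x13, x14, x15, x16, x17}


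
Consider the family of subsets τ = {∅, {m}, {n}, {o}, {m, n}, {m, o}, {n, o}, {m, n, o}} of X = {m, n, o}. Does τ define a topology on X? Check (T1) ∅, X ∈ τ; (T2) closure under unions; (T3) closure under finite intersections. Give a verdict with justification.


τ IS a topology on X.

Axiom (T1): ∅ ∈ τ? Yes; X ∈ τ? Yes.
Axiom (T2/T3): check pairwise unions and intersections of members of τ.
All pairwise intersections and unions checked — each lies in τ. Therefore τ satisfies (T1), (T2), (T3): it IS a topology on X.


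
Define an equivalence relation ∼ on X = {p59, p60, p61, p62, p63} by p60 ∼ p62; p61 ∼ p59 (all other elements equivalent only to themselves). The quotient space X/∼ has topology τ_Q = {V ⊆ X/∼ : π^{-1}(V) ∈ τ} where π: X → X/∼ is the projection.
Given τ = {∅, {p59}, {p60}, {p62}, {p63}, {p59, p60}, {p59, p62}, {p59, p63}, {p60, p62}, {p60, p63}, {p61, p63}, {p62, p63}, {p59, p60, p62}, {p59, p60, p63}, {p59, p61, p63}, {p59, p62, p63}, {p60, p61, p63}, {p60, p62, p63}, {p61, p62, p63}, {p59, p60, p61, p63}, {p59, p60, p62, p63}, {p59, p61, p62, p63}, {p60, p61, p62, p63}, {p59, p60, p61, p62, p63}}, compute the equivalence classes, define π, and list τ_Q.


X/∼ = {[p59=p61], [p60=p62], [p63]}; |τ_Q| = 6.

Equivalence classes: [p59=p61], [p60=p62], [p63].
Quotient map π: X → X/∼ sends p59 ↦ [p59=p61], p60 ↦ [p60=p62], p61 ↦ [p59=p61], p62 ↦ [p60=p62], p63 ↦ [p63].
For each subset V ⊆ X/∼, compute π^{-1}(V) ⊆ X and check whether π^{-1}(V) ∈ τ. V is open in τ_Q iff π^{-1}(V) ∈ τ.
  V = {}: π^{-1}(V) = ∅ ∈ τ ✓.
  V = {[p59=p61]}: π^{-1}(V) = {p59, p61} ∉ τ ✗.
  V = {[p60=p62]}: π^{-1}(V) = {p60, p62} ∈ τ ✓.
  V = {[p59=p61], [p60=p62]}: π^{-1}(V) = {p59, p60, p61, p62} ∉ τ ✗.
  V = {[p63]}: π^{-1}(V) = {p63} ∈ τ ✓.
  V = {[p59=p61], [p63]}: π^{-1}(V) = {p59, p61, p63} ∈ τ ✓.
  V = {[p60=p62], [p63]}: π^{-1}(V) = {p60, p62, p63} ∈ τ ✓.
  V = {[p59=p61], [p60=p62], [p63]}: π^{-1}(V) = {p59, p60, p61, p62, p63} ∈ τ ✓.
Open sets in the quotient: τ_Q = {{}, {[p60=p62]}, {[p63]}, {[p59=p61], [p63]}, {[p60=p62], [p63]}, {[p59=p61], [p60=p62], [p63]}} (6 elements).


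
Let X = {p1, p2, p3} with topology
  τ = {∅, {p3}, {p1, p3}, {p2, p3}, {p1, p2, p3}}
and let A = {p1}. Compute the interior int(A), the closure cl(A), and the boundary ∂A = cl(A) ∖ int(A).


int(A) = ∅, cl(A) = {p1}, ∂A = {p1}.

Closed sets in (X, τ) are complements of opens:
  closed(X, τ) = {∅, {p1}, {p2}, {p1, p2}, {p1, p2, p3}}.
int(A) = ⋃ {U ∈ τ : U ⊆ A}. Opens contained in A: ∅.
Taking the union of these: int(A) = ∅.
cl(A) = ⋂ {C closed : A ⊆ C}. Closed sets containing A: {p1}, {p1, p2}, {p1, p2, p3}.
Intersecting these: cl(A) = {p1}.
∂A = cl(A) ∖ int(A) = {p1} ∖ ∅ = {p1}.


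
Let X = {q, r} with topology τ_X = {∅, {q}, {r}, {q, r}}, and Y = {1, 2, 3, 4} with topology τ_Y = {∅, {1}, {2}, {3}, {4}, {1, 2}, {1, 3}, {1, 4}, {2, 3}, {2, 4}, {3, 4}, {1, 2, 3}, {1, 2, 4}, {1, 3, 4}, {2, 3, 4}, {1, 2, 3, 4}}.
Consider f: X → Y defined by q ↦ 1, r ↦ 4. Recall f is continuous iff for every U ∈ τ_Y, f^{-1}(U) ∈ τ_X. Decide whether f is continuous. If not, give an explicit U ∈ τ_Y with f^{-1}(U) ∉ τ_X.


f IS continuous.

Compute f^{-1}(U) for each U ∈ τ_Y:
  U = ∅: f^{-1}(U) = ∅ ∈ τ_X ✓.
  U = {1}: f^{-1}(U) = {q} ∈ τ_X ✓.
  U = {2}: f^{-1}(U) = ∅ ∈ τ_X ✓.
  U = {3}: f^{-1}(U) = ∅ ∈ τ_X ✓.
  U = {4}: f^{-1}(U) = {r} ∈ τ_X ✓.
  U = {1, 2}: f^{-1}(U) = {q} ∈ τ_X ✓.
  U = {1, 3}: f^{-1}(U) = {q} ∈ τ_X ✓.
  U = {1, 4}: f^{-1}(U) = {q, r} ∈ τ_X ✓.
  U = {2, 3}: f^{-1}(U) = ∅ ∈ τ_X ✓.
  U = {2, 4}: f^{-1}(U) = {r} ∈ τ_X ✓.
  U = {3, 4}: f^{-1}(U) = {r} ∈ τ_X ✓.
  U = {1, 2, 3}: f^{-1}(U) = {q} ∈ τ_X ✓.
  U = {1, 2, 4}: f^{-1}(U) = {q, r} ∈ τ_X ✓.
  U = {1, 3, 4}: f^{-1}(U) = {q, r} ∈ τ_X ✓.
  U = {2, 3, 4}: f^{-1}(U) = {r} ∈ τ_X ✓.
  U = {1, 2, 3, 4}: f^{-1}(U) = {q, r} ∈ τ_X ✓.
Every preimage lies in τ_X, so f IS continuous.


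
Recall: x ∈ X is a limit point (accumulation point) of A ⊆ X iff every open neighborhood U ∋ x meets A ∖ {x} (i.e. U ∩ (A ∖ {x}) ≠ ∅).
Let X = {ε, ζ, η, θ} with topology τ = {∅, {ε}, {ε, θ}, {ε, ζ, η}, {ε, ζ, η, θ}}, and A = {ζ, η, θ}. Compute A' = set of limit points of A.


A' = {ζ, η}

For each x ∈ X, list the open sets U ∈ τ with x ∈ U, then check whether U ∩ (A ∖ {x}) ≠ ∅ for every such U.
  x = ε: open {ε} ∋ x has {ε} ∩ (A ∖ {ε}) = ∅, so x is NOT a limit point.
  x = ζ: opens ∋ x are {ε, ζ, η}, {ε, ζ, η, θ}; each meets A ∖ {ζ}, so x IS a limit point.
  x = η: opens ∋ x are {ε, ζ, η}, {ε, ζ, η, θ}; each meets A ∖ {η}, so x IS a limit point.
  x = θ: open {ε, θ} ∋ x has {ε, θ} ∩ (A ∖ {θ}) = ∅, so x is NOT a limit point.
Collecting: A' = {ζ, η}.


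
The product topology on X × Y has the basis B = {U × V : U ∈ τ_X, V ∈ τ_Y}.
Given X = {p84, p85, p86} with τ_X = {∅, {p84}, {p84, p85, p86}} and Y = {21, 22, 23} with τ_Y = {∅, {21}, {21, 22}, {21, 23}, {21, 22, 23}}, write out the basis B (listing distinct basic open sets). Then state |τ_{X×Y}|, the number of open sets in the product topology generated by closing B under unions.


Basis B = {∅ × ∅, {p84} × {21}, {p84} × {21, 22}, {p84} × {21, 23}, {p84} × {21, 22, 23}, {p84, p85, p86} × {21}, {p84, p85, p86} × {21, 22}, {p84, p85, p86} × {21, 23}, {p84, p85, p86} × {21, 22, 23}}; |τ_{X×Y}| = 14.

Enumerate products U × V with U ∈ τ_X, V ∈ τ_Y (deduplicated):
  ∅ × ∅ = {} (∅)
  {p84} × {21} = {(p84,21)}
  {p84} × {21, 22} = {(p84,21), (p84,22)}
  {p84} × {21, 23} = {(p84,21), (p84,23)}
  {p84} × {21, 22, 23} = {(p84,21), (p84,22), (p84,23)}
  {p84, p85, p86} × {21} = {(p84,21), (p85,21), (p86,21)}
  {p84, p85, p86} × {21, 22} = {(p84,21), (p84,22), (p85,21), (p85,22), (p86,21), (p86,22)}
  {p84, p85, p86} × {21, 23} = {(p84,21), (p84,23), (p85,21), (p85,23), (p86,21), (p86,23)}
  {p84, p85, p86} × {21, 22, 23} = {(p84,21), (p84,22), (p84,23), (p85,21), (p85,22), (p85,23), (p86,21), (p86,22), (p86,23)}
These 9 distinct sets form the basis B.
Close under arbitrary unions to get τ_{X×Y}; counting gives |τ_{X×Y}| = 14.


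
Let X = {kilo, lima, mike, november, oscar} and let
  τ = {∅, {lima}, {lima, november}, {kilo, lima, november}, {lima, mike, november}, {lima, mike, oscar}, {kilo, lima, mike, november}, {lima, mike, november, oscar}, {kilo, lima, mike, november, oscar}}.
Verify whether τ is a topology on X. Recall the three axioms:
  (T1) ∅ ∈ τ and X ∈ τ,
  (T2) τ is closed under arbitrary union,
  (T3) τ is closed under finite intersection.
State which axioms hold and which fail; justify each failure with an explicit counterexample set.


τ is NOT a topology on X.

Axiom (T1): ∅ ∈ τ? Yes; X ∈ τ? Yes.
Axiom (T2/T3): check pairwise unions and intersections of members of τ.
Counterexample for (T3): {lima, mike, november} ∩ {lima, mike, oscar} = {lima, mike} ∉ τ. Therefore τ is NOT a topology.


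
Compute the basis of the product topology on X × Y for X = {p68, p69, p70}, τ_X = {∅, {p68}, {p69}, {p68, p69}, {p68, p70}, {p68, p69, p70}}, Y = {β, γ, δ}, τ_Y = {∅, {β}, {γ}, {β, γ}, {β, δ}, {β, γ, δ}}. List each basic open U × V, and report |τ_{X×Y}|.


Basis B = {∅ × ∅, {p68} × {β}, {p68} × {γ}, {p69} × {β}, {p69} × {γ}, {p68} × {β, γ}, {p68} × {β, δ}, {p68, p69} × {β}, {p68, p70} × {β}, {p68, p69} × {γ}, {p68, p70} × {γ}, {p69} × {β, γ}, {p69} × {β, δ}, {p68} × {β, γ, δ}, {p68, p69, p70} × {β}, {p68, p69, p70} × {γ}, {p69} × {β, γ, δ}, {p68, p69} × {β, γ}, {p68, p70} × {β, γ}, {p68, p69} × {β, δ}, {p68, p70} × {β, δ}, {p68, p69} × {β, γ, δ}, {p68, p70} × {β, γ, δ}, {p68, p69, p70} × {β, γ}, {p68, p69, p70} × {β, δ}, {p68, p69, p70} × {β, γ, δ}}; |τ_{X×Y}| = 108.

Enumerate products U × V with U ∈ τ_X, V ∈ τ_Y (deduplicated):
  ∅ × ∅ = {} (∅)
  {p68} × {β} = {(p68,β)}
  {p68} × {γ} = {(p68,γ)}
  {p69} × {β} = {(p69,β)}
  {p69} × {γ} = {(p69,γ)}
  {p68} × {β, γ} = {(p68,β), (p68,γ)}
  {p68} × {β, δ} = {(p68,β), (p68,δ)}
  {p68, p69} × {β} = {(p68,β), (p69,β)}
  {p68, p70} × {β} = {(p68,β), (p70,β)}
  {p68, p69} × {γ} = {(p68,γ), (p69,γ)}
  {p68, p70} × {γ} = {(p68,γ), (p70,γ)}
  {p69} × {β, γ} = {(p69,β), (p69,γ)}
  {p69} × {β, δ} = {(p69,β), (p69,δ)}
  {p68} × {β, γ, δ} = {(p68,β), (p68,γ), (p68,δ)}
  {p68, p69, p70} × {β} = {(p68,β), (p69,β), (p70,β)}
  {p68, p69, p70} × {γ} = {(p68,γ), (p69,γ), (p70,γ)}
  {p69} × {β, γ, δ} = {(p69,β), (p69,γ), (p69,δ)}
  {p68, p69} × {β, γ} = {(p68,β), (p68,γ), (p69,β), (p69,γ)}
  {p68, p70} × {β, γ} = {(p68,β), (p68,γ), (p70,β), (p70,γ)}
  {p68, p69} × {β, δ} = {(p68,β), (p68,δ), (p69,β), (p69,δ)}
  {p68, p70} × {β, δ} = {(p68,β), (p68,δ), (p70,β), (p70,δ)}
  {p68, p69} × {β, γ, δ} = {(p68,β), (p68,γ), (p68,δ), (p69,β), (p69,γ), (p69,δ)}
  {p68, p70} × {β, γ, δ} = {(p68,β), (p68,γ), (p68,δ), (p70,β), (p70,γ), (p70,δ)}
  {p68, p69, p70} × {β, γ} = {(p68,β), (p68,γ), (p69,β), (p69,γ), (p70,β), (p70,γ)}
  {p68, p69, p70} × {β, δ} = {(p68,β), (p68,δ), (p69,β), (p69,δ), (p70,β), (p70,δ)}
  {p68, p69, p70} × {β, γ, δ} = {(p68,β), (p68,γ), (p68,δ), (p69,β), (p69,γ), (p69,δ), (p70,β), (p70,γ), (p70,δ)}
These 26 distinct sets form the basis B.
Close under arbitrary unions to get τ_{X×Y}; counting gives |τ_{X×Y}| = 108.


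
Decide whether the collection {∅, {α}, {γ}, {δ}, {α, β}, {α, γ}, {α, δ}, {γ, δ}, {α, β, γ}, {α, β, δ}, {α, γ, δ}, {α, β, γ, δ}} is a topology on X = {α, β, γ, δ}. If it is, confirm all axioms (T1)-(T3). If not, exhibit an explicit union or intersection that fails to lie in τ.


τ IS a topology on X.

Axiom (T1): ∅ ∈ τ? Yes; X ∈ τ? Yes.
Axiom (T2/T3): check pairwise unions and intersections of members of τ.
All pairwise intersections and unions checked — each lies in τ. Therefore τ satisfies (T1), (T2), (T3): it IS a topology on X.


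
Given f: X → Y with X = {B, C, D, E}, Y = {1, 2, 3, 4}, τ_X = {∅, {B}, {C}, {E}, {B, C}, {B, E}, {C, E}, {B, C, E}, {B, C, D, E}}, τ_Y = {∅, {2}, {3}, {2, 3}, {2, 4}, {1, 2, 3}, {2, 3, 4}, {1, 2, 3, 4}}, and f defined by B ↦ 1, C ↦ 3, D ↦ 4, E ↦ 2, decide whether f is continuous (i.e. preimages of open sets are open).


f is NOT continuous.

Compute f^{-1}(U) for each U ∈ τ_Y:
  U = ∅: f^{-1}(U) = ∅ ∈ τ_X ✓.
  U = {2}: f^{-1}(U) = {E} ∈ τ_X ✓.
  U = {3}: f^{-1}(U) = {C} ∈ τ_X ✓.
  U = {2, 3}: f^{-1}(U) = {C, E} ∈ τ_X ✓.
  U = {2, 4}: f^{-1}(U) = {D, E} ∉ τ_X ✗.
  U = {1, 2, 3}: f^{-1}(U) = {B, C, E} ∈ τ_X ✓.
  U = {2, 3, 4}: f^{-1}(U) = {C, D, E} ∉ τ_X ✗.
  U = {1, 2, 3, 4}: f^{-1}(U) = {B, C, D, E} ∈ τ_X ✓.
Found U = {2, 4} with f^{-1}(U) = {D, E} not in τ_X. Therefore f is NOT continuous.


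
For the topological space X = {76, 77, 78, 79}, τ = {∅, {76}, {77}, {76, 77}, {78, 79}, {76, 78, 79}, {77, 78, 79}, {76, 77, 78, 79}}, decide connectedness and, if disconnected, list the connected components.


(X, τ) is disconnected; components = [{76}, {77}, {78, 79}].

Find clopen sets (U ∈ τ with X ∖ U ∈ τ):
  U = ∅, X ∖ U = {76, 77, 78, 79} — both open, so U is clopen.
  U = {76}, X ∖ U = {77, 78, 79} — both open, so U is clopen.
  U = {77}, X ∖ U = {76, 78, 79} — both open, so U is clopen.
  U = {76, 77}, X ∖ U = {78, 79} — both open, so U is clopen.
  U = {78, 79}, X ∖ U = {76, 77} — both open, so U is clopen.
  U = {76, 78, 79}, X ∖ U = {77} — both open, so U is clopen.
  U = {77, 78, 79}, X ∖ U = {76} — both open, so U is clopen.
  U = {76, 77, 78, 79}, X ∖ U = ∅ — both open, so U is clopen.
Nontrivial clopen(s) exist: e.g. {77, 78, 79}. So (X, τ) is disconnected.
Compute connected components by grouping points that agree on all clopens:
  component: {76}
  component: {77}
  component: {78, 79}


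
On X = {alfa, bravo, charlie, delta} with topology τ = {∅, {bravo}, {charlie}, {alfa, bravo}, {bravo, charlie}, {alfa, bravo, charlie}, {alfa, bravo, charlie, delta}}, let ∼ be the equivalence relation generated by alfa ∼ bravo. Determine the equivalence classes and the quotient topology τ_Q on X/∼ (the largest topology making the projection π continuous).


X/∼ = {[alfa=bravo], [charlie], [delta]}; |τ_Q| = 5.

Equivalence classes: [alfa=bravo], [charlie], [delta].
Quotient map π: X → X/∼ sends alfa ↦ [alfa=bravo], bravo ↦ [alfa=bravo], charlie ↦ [charlie], delta ↦ [delta].
For each subset V ⊆ X/∼, compute π^{-1}(V) ⊆ X and check whether π^{-1}(V) ∈ τ. V is open in τ_Q iff π^{-1}(V) ∈ τ.
  V = {}: π^{-1}(V) = ∅ ∈ τ ✓.
  V = {[alfa=bravo]}: π^{-1}(V) = {alfa, bravo} ∈ τ ✓.
  V = {[charlie]}: π^{-1}(V) = {charlie} ∈ τ ✓.
  V = {[alfa=bravo], [charlie]}: π^{-1}(V) = {alfa, bravo, charlie} ∈ τ ✓.
  V = {[delta]}: π^{-1}(V) = {delta} ∉ τ ✗.
  V = {[alfa=bravo], [delta]}: π^{-1}(V) = {alfa, bravo, delta} ∉ τ ✗.
  V = {[charlie], [delta]}: π^{-1}(V) = {charlie, delta} ∉ τ ✗.
  V = {[alfa=bravo], [charlie], [delta]}: π^{-1}(V) = {alfa, bravo, charlie, delta} ∈ τ ✓.
Open sets in the quotient: τ_Q = {{}, {[alfa=bravo]}, {[charlie]}, {[alfa=bravo], [charlie]}, {[alfa=bravo], [charlie], [delta]}} (5 elements).


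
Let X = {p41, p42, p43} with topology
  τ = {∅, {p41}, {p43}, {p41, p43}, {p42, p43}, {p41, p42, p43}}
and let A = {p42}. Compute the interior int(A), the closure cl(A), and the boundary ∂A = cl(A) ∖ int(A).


int(A) = ∅, cl(A) = {p42}, ∂A = {p42}.

Closed sets in (X, τ) are complements of opens:
  closed(X, τ) = {∅, {p41}, {p42}, {p41, p42}, {p42, p43}, {p41, p42, p43}}.
int(A) = ⋃ {U ∈ τ : U ⊆ A}. Opens contained in A: ∅.
Taking the union of these: int(A) = ∅.
cl(A) = ⋂ {C closed : A ⊆ C}. Closed sets containing A: {p42}, {p41, p42}, {p42, p43}, {p41, p42, p43}.
Intersecting these: cl(A) = {p42}.
∂A = cl(A) ∖ int(A) = {p42} ∖ ∅ = {p42}.
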